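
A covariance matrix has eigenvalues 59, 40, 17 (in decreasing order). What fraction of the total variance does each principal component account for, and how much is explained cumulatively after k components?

Step 1 — total variance = trace(Sigma) = Σ λ_i = 59 + 40 + 17 = 116.

Step 2 — fraction explained by component i = λ_i / Σ λ:
  PC1: 59/116 = 0.5086
  PC2: 40/116 = 0.3448
  PC3: 17/116 = 0.1466

Step 3 — cumulative fraction after k components = (λ_1 + ... + λ_k) / Σ λ:
  k = 1: 59/116 = 0.5086
  k = 2: (59 + 40)/116 = 99/116 = 0.8534
  k = 3: (59 + 40 + 17)/116 = 116/116 = 1

Summary (fraction, with percent):

explained: PC1 0.5086 (50.86%), PC2 0.3448 (34.48%), PC3 0.1466 (14.66%);  cumulative: 0.5086, 0.8534, 1


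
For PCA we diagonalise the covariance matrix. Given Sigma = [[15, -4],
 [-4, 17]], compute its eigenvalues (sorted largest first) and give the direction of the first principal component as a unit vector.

Step 1 — characteristic polynomial of 2×2 Sigma:
  det(Sigma - λI) = λ² - trace · λ + det = 0.
  trace = 15 + 17 = 32, det = 15·17 - (-4)² = 239.
Step 2 — discriminant:
  Δ = trace² - 4·det = 1024 - 956 = 68.
Step 3 — eigenvalues:
  λ = (trace ± √Δ)/2 = (32 ± 8.2462)/2,
  λ_1 = 20.1231,  λ_2 = 11.8769.

Step 4 — unit eigenvector for λ_1: solve (Sigma - λ_1 I)v = 0. First row:
  (15 - 20.1231)·v_x + (-4)·v_y = 0, i.e. (-5.1231)·v_x + (-4)·v_y = 0,
  so v ∝ (b, λ_1 - a) = (-4, 5.1231); multiply by -1 so the first entry is positive: u = (4, -5.1231).
  ||u|| = √((4)² + (-5.1231)²) = √(42.2462) ≈ 6.4997,
  v_1 = u/||u|| ≈ (0.6154, -0.7882) (||v_1|| = 1).

λ_1 = 20.1231,  λ_2 = 11.8769;  v_1 ≈ (0.6154, -0.7882)


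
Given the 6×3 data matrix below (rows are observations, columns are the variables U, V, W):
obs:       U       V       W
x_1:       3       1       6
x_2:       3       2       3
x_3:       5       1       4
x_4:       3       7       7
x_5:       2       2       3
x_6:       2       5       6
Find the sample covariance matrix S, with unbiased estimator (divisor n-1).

Step 1 — column means:
  mean(U) = (3 + 3 + 5 + 3 + 2 + 2) / 6 = 18/6 = 3
  mean(V) = (1 + 2 + 1 + 7 + 2 + 5) / 6 = 18/6 = 3
  mean(W) = (6 + 3 + 4 + 7 + 3 + 6) / 6 = 29/6 = 4.8333

Step 2 — sample covariance S[i,j] = (1/(n-1)) · Σ_k (x_{k,i} - mean_i) · (x_{k,j} - mean_j), with n-1 = 5.
  S[U,U] = ((0)·(0) + (0)·(0) + (2)·(2) + (0)·(0) + (-1)·(-1) + (-1)·(-1)) / 5 = 6/5 = 1.2
  S[U,V] = ((0)·(-2) + (0)·(-1) + (2)·(-2) + (0)·(4) + (-1)·(-1) + (-1)·(2)) / 5 = -5/5 = -1
  S[U,W] = ((0)·(1.1667) + (0)·(-1.8333) + (2)·(-0.8333) + (0)·(2.1667) + (-1)·(-1.8333) + (-1)·(1.1667)) / 5 = -1/5 = -0.2
  S[V,V] = ((-2)·(-2) + (-1)·(-1) + (-2)·(-2) + (4)·(4) + (-1)·(-1) + (2)·(2)) / 5 = 30/5 = 6
  S[V,W] = ((-2)·(1.1667) + (-1)·(-1.8333) + (-2)·(-0.8333) + (4)·(2.1667) + (-1)·(-1.8333) + (2)·(1.1667)) / 5 = 14/5 = 2.8
  S[W,W] = ((1.1667)·(1.1667) + (-1.8333)·(-1.8333) + (-0.8333)·(-0.8333) + (2.1667)·(2.1667) + (-1.8333)·(-1.8333) + (1.1667)·(1.1667)) / 5 = 14.8333/5 = 2.9667

S is symmetric (S[j,i] = S[i,j]). Assembling:

S = [[1.2, -1, -0.2],
 [-1, 6, 2.8],
 [-0.2, 2.8, 2.9667]]


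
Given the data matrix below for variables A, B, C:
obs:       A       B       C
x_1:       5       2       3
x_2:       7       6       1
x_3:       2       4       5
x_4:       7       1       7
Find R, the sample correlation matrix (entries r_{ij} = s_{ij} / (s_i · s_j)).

Step 1 — column means:
  mean(A) = (5 + 7 + 2 + 7) / 4 = 21/4 = 5.25
  mean(B) = (2 + 6 + 4 + 1) / 4 = 13/4 = 3.25
  mean(C) = (3 + 1 + 5 + 7) / 4 = 16/4 = 4

Step 2 — sample variances and covariances s[i,j] = (1/(n-1)) · Σ_k (x_{k,i} - mean_i) · (x_{k,j} - mean_j), with n-1 = 3:
  s[A,A] = ((-0.25)·(-0.25) + (1.75)·(1.75) + (-3.25)·(-3.25) + (1.75)·(1.75)) / 3 = 16.75/3 = 5.5833
  s[A,B] = ((-0.25)·(-1.25) + (1.75)·(2.75) + (-3.25)·(0.75) + (1.75)·(-2.25)) / 3 = -1.25/3 = -0.4167
  s[A,C] = ((-0.25)·(-1) + (1.75)·(-3) + (-3.25)·(1) + (1.75)·(3)) / 3 = -3/3 = -1
  s[B,B] = ((-1.25)·(-1.25) + (2.75)·(2.75) + (0.75)·(0.75) + (-2.25)·(-2.25)) / 3 = 14.75/3 = 4.9167
  s[B,C] = ((-1.25)·(-1) + (2.75)·(-3) + (0.75)·(1) + (-2.25)·(3)) / 3 = -13/3 = -4.3333
  s[C,C] = ((-1)·(-1) + (-3)·(-3) + (1)·(1) + (3)·(3)) / 3 = 20/3 = 6.6667
  Sample standard deviations s_i = √(s[i,i]):
  s(A) = √(5.5833) = 2.3629
  s(B) = √(4.9167) = 2.2174
  s(C) = √(6.6667) = 2.582

Step 3 — r_{ij} = s_{ij} / (s_i · s_j):
  r[A,A] = 1 (diagonal).
  r[A,B] = -0.4167 / (2.3629 · 2.2174) = -0.4167 / 5.2394 = -0.0795
  r[A,C] = -1 / (2.3629 · 2.582) = -1 / 6.101 = -0.1639
  r[B,B] = 1 (diagonal).
  r[B,C] = -4.3333 / (2.2174 · 2.582) = -4.3333 / 5.7252 = -0.7569
  r[C,C] = 1 (diagonal).

R is symmetric with unit diagonal. Assembling:

R = [[1, -0.0795, -0.1639],
 [-0.0795, 1, -0.7569],
 [-0.1639, -0.7569, 1]]


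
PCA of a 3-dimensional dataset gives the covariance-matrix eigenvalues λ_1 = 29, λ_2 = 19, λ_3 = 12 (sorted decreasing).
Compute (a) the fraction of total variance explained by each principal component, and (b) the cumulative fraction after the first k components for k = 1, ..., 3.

Step 1 — total variance = trace(Sigma) = Σ λ_i = 29 + 19 + 12 = 60.

Step 2 — fraction explained by component i = λ_i / Σ λ:
  PC1: 29/60 = 0.4833
  PC2: 19/60 = 0.3167
  PC3: 12/60 = 0.2

Step 3 — cumulative fraction after k components = (λ_1 + ... + λ_k) / Σ λ:
  k = 1: 29/60 = 0.4833
  k = 2: (29 + 19)/60 = 48/60 = 0.8
  k = 3: (29 + 19 + 12)/60 = 60/60 = 1

Summary (fraction, with percent):

explained: PC1 0.4833 (48.33%), PC2 0.3167 (31.67%), PC3 0.2 (20%);  cumulative: 0.4833, 0.8, 1


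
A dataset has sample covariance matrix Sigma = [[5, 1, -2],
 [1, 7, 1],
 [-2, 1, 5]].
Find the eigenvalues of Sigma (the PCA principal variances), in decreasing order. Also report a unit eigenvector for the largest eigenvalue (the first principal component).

Step 1 — characteristic polynomial p(λ) = det(λI - Sigma) = λ³ - tr·λ² + c_1·λ - det, where tr = trace, c_1 = sum of the principal 2×2 minors, det = det(Sigma):
  tr = 5 + 7 + 5 = 17,
  c_1 = (5·7 - (1)²) + (5·5 - (-2)²) + (7·5 - (1)²) = 34 + 21 + 34 = 89,
  det = 5·(7·5 - (1)²) - (1)·((1)·5 - (1)·(-2)) + (-2)·((1)·(1) - 7·(-2)) = 5·(34) - (1)·(7) + (-2)·(15) = 133.
  So p(λ) = λ³ - 17λ² + 89λ - 133.
Step 2 — look for an integer root (rational root theorem: any rational root is an integer divisor of 133). Testing λ = 7:
  p(7) = 343 - 833 + 623 - 133 = 0  ✓
  Dividing out (λ - 7): p(λ) = (λ - 7)(λ² - 10λ + 19).
Step 3 — remaining eigenvalues from the quadratic λ² - 10λ + 19 = 0:
  Δ = 10² - 4·19 = 100 - 76 = 24,  λ = (10 ± √24)/2 = (10 ± 4.899)/2 ≈ 7.4495 or 2.5505.
  Sorted: λ_1 = 7.4495,  λ_2 = 7,  λ_3 = 2.5505  (check: sum = 17 = tr ✓).

Step 4 — unit eigenvector for λ_1 ≈ 7.4495: v spans the null space of (Sigma - λ_1 I), whose rows are
  r_1 = (-2.4495, 1, -2),  r_2 = (1, -0.4495, 1),  r_3 = (-2, 1, -2.4495).
  v is orthogonal to every row, so take v ∝ r_1 × r_2 = ((1)·(1) - (-2)·(-0.4495), (-2)·(1) - (-2.4495)·(1), (-2.4495)·(-0.4495) - (1)·(1)) ≈ (0.101, 0.4495, 0.101).
  Let u = (0.101, 0.4495, 0.101).
  ||u|| = √((0.101)² + (0.4495)² + (0.101)²) = √(0.2225) ≈ 0.4716,  v_1 = u/||u|| ≈ (0.2142, 0.953, 0.2142) (||v_1|| = 1).

λ_1 = 7.4495,  λ_2 = 7,  λ_3 = 2.5505;  v_1 ≈ (0.2142, 0.953, 0.2142)


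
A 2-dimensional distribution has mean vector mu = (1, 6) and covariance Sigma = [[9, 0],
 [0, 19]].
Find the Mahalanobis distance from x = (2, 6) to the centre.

Step 1 — centre the observation: (x - mu) = (1, 0).

Step 2 — invert Sigma. det(Sigma) = 9·19 - (0)² = 171.
  Sigma^{-1} = (1/det) · [[d, -b], [-b, a]] = [[0.1111, 0],
 [0, 0.0526]].

Step 3 — form the quadratic (x - mu)^T · Sigma^{-1} · (x - mu):
  Sigma^{-1} · (x - mu) = (0.1111, 0).
  (x - mu)^T · [Sigma^{-1} · (x - mu)] = (1)·(0.1111) + (0)·(0) = 0.1111.

Step 4 — take square root: d = √(0.1111) ≈ 0.3333.

d(x, mu) = √(0.1111) ≈ 0.3333


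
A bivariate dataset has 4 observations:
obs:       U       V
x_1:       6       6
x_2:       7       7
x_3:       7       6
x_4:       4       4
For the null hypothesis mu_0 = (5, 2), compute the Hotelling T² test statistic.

Step 1 — sample mean vector:
  mean(U) = (6 + 7 + 7 + 4) / 4 = 24/4 = 6
  mean(V) = (6 + 7 + 6 + 4) / 4 = 23/4 = 5.75
  x̄ = (6, 5.75),  deviation x̄ - mu_0 = (6, 5.75) - (5, 2) = (1, 3.75).

Step 2 — sample covariance matrix, S[i,j] = (1/(n-1)) · Σ_k (x_{k,i} - mean_i) · (x_{k,j} - mean_j), divisor n-1 = 3:
  S[U,U] = ((0)·(0) + (1)·(1) + (1)·(1) + (-2)·(-2)) / 3 = 6/3 = 2
  S[U,V] = ((0)·(0.25) + (1)·(1.25) + (1)·(0.25) + (-2)·(-1.75)) / 3 = 5/3 = 1.6667
  S[V,V] = ((0.25)·(0.25) + (1.25)·(1.25) + (0.25)·(0.25) + (-1.75)·(-1.75)) / 3 = 4.75/3 = 1.5833
  S = [[2, 1.6667],
 [1.6667, 1.5833]].

Step 3 — invert S. det(S) = 2·1.5833 - (1.6667)² = 0.3889.
  S^{-1} = (1/det) · [[d, -b], [-b, a]] = [[4.0714, -4.2857],
 [-4.2857, 5.1429]].

Step 4 — quadratic form (x̄ - mu_0)^T · S^{-1} · (x̄ - mu_0):
  S^{-1} · (x̄ - mu_0) = (-12, 15),
  (x̄ - mu_0)^T · [...] = (1)·(-12) + (3.75)·(15) = 44.25.

Step 5 — scale by n: T² = 4 · 44.25 = 177.

T² ≈ 177


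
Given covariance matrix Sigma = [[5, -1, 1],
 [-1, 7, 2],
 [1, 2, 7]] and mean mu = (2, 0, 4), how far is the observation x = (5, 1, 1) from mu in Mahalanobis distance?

Step 1 — centre the observation: (x - mu) = (3, 1, -3).

Step 2 — invert Sigma (cofactor / det for 3×3, or solve directly):
  Sigma^{-1} = [[0.2174, 0.0435, -0.0435],
 [0.0435, 0.1643, -0.0531],
 [-0.0435, -0.0531, 0.1643]].

Step 3 — form the quadratic (x - mu)^T · Sigma^{-1} · (x - mu):
  Sigma^{-1} · (x - mu) = (0.8261, 0.4541, -0.6763).
  (x - mu)^T · [Sigma^{-1} · (x - mu)] = (3)·(0.8261) + (1)·(0.4541) + (-3)·(-0.6763) = 4.9614.

Step 4 — take square root: d = √(4.9614) ≈ 2.2274.

d(x, mu) = √(4.9614) ≈ 2.2274


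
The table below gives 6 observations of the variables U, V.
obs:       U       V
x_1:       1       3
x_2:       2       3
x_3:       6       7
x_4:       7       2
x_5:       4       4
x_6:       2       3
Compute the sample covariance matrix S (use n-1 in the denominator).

Step 1 — column means:
  mean(U) = (1 + 2 + 6 + 7 + 4 + 2) / 6 = 22/6 = 3.6667
  mean(V) = (3 + 3 + 7 + 2 + 4 + 3) / 6 = 22/6 = 3.6667

Step 2 — sample covariance S[i,j] = (1/(n-1)) · Σ_k (x_{k,i} - mean_i) · (x_{k,j} - mean_j), with n-1 = 5.
  S[U,U] = ((-2.6667)·(-2.6667) + (-1.6667)·(-1.6667) + (2.3333)·(2.3333) + (3.3333)·(3.3333) + (0.3333)·(0.3333) + (-1.6667)·(-1.6667)) / 5 = 29.3333/5 = 5.8667
  S[U,V] = ((-2.6667)·(-0.6667) + (-1.6667)·(-0.6667) + (2.3333)·(3.3333) + (3.3333)·(-1.6667) + (0.3333)·(0.3333) + (-1.6667)·(-0.6667)) / 5 = 6.3333/5 = 1.2667
  S[V,V] = ((-0.6667)·(-0.6667) + (-0.6667)·(-0.6667) + (3.3333)·(3.3333) + (-1.6667)·(-1.6667) + (0.3333)·(0.3333) + (-0.6667)·(-0.6667)) / 5 = 15.3333/5 = 3.0667

S is symmetric (S[j,i] = S[i,j]). Assembling:

S = [[5.8667, 1.2667],
 [1.2667, 3.0667]]


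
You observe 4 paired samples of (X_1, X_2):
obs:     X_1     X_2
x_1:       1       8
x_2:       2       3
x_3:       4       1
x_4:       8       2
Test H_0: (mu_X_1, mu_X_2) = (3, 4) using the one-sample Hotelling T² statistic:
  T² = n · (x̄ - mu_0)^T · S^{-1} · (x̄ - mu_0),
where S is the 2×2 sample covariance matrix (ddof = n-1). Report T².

Step 1 — sample mean vector:
  mean(X_1) = (1 + 2 + 4 + 8) / 4 = 15/4 = 3.75
  mean(X_2) = (8 + 3 + 1 + 2) / 4 = 14/4 = 3.5
  x̄ = (3.75, 3.5),  deviation x̄ - mu_0 = (3.75, 3.5) - (3, 4) = (0.75, -0.5).

Step 2 — sample covariance matrix, S[i,j] = (1/(n-1)) · Σ_k (x_{k,i} - mean_i) · (x_{k,j} - mean_j), divisor n-1 = 3:
  S[X_1,X_1] = ((-2.75)·(-2.75) + (-1.75)·(-1.75) + (0.25)·(0.25) + (4.25)·(4.25)) / 3 = 28.75/3 = 9.5833
  S[X_1,X_2] = ((-2.75)·(4.5) + (-1.75)·(-0.5) + (0.25)·(-2.5) + (4.25)·(-1.5)) / 3 = -18.5/3 = -6.1667
  S[X_2,X_2] = ((4.5)·(4.5) + (-0.5)·(-0.5) + (-2.5)·(-2.5) + (-1.5)·(-1.5)) / 3 = 29/3 = 9.6667
  S = [[9.5833, -6.1667],
 [-6.1667, 9.6667]].

Step 3 — invert S. det(S) = 9.5833·9.6667 - (-6.1667)² = 54.6111.
  S^{-1} = (1/det) · [[d, -b], [-b, a]] = [[0.177, 0.1129],
 [0.1129, 0.1755]].

Step 4 — quadratic form (x̄ - mu_0)^T · S^{-1} · (x̄ - mu_0):
  S^{-1} · (x̄ - mu_0) = (0.0763, -0.0031),
  (x̄ - mu_0)^T · [...] = (0.75)·(0.0763) + (-0.5)·(-0.0031) = 0.0587.

Step 5 — scale by n: T² = 4 · 0.0587 = 0.235.

T² ≈ 0.235


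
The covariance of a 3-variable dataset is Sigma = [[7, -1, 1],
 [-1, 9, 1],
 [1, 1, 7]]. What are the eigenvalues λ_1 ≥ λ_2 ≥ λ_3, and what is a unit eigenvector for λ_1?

Step 1 — characteristic polynomial p(λ) = det(λI - Sigma) = λ³ - tr·λ² + c_1·λ - det, where tr = trace, c_1 = sum of the principal 2×2 minors, det = det(Sigma):
  tr = 7 + 9 + 7 = 23,
  c_1 = (7·9 - (-1)²) + (7·7 - (1)²) + (9·7 - (1)²) = 62 + 48 + 62 = 172,
  det = 7·(9·7 - (1)²) - (-1)·((-1)·7 - (1)·(1)) + (1)·((-1)·(1) - 9·(1)) = 7·(62) - (-1)·(-8) + (1)·(-10) = 416.
  So p(λ) = λ³ - 23λ² + 172λ - 416.
Step 2 — look for an integer root (rational root theorem: any rational root is an integer divisor of 416). Testing λ = 8:
  p(8) = 512 - 1472 + 1376 - 416 = 0  ✓
  Dividing out (λ - 8): p(λ) = (λ - 8)(λ² - 15λ + 52).
Step 3 — remaining eigenvalues from the quadratic λ² - 15λ + 52 = 0:
  Δ = 15² - 4·52 = 225 - 208 = 17,  λ = (15 ± √17)/2 = (15 ± 4.1231)/2 ≈ 9.5616 or 5.4384.
  Sorted: λ_1 = 9.5616,  λ_2 = 8,  λ_3 = 5.4384  (check: sum = 23 = tr ✓).

Step 4 — unit eigenvector for λ_1 ≈ 9.5616: v spans the null space of (Sigma - λ_1 I), whose rows are
  r_1 = (-2.5616, -1, 1),  r_2 = (-1, -0.5616, 1),  r_3 = (1, 1, -2.5616).
  v is orthogonal to every row, so take v ∝ r_1 × r_2 = ((-1)·(1) - (1)·(-0.5616), (1)·(-1) - (-2.5616)·(1), (-2.5616)·(-0.5616) - (-1)·(-1)) ≈ (-0.4384, 1.5616, 0.4384).
  Rescale (multiply by -1 so the first nonzero entry is positive): u = (0.4384, -1.5616, -0.4384).
  ||u|| = √((0.4384)² + (-1.5616)² + (-0.4384)²) = √(2.8229) ≈ 1.6802,  v_1 = u/||u|| ≈ (0.261, -0.9294, -0.261) (||v_1|| = 1).

λ_1 = 9.5616,  λ_2 = 8,  λ_3 = 5.4384;  v_1 ≈ (0.261, -0.9294, -0.261)


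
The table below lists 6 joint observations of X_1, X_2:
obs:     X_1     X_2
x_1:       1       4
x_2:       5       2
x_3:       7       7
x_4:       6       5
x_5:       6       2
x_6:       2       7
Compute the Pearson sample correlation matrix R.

Step 1 — column means:
  mean(X_1) = (1 + 5 + 7 + 6 + 6 + 2) / 6 = 27/6 = 4.5
  mean(X_2) = (4 + 2 + 7 + 5 + 2 + 7) / 6 = 27/6 = 4.5

Step 2 — sample variances and covariances s[i,j] = (1/(n-1)) · Σ_k (x_{k,i} - mean_i) · (x_{k,j} - mean_j), with n-1 = 5:
  s[X_1,X_1] = ((-3.5)·(-3.5) + (0.5)·(0.5) + (2.5)·(2.5) + (1.5)·(1.5) + (1.5)·(1.5) + (-2.5)·(-2.5)) / 5 = 29.5/5 = 5.9
  s[X_1,X_2] = ((-3.5)·(-0.5) + (0.5)·(-2.5) + (2.5)·(2.5) + (1.5)·(0.5) + (1.5)·(-2.5) + (-2.5)·(2.5)) / 5 = -2.5/5 = -0.5
  s[X_2,X_2] = ((-0.5)·(-0.5) + (-2.5)·(-2.5) + (2.5)·(2.5) + (0.5)·(0.5) + (-2.5)·(-2.5) + (2.5)·(2.5)) / 5 = 25.5/5 = 5.1
  Sample standard deviations s_i = √(s[i,i]):
  s(X_1) = √(5.9) = 2.429
  s(X_2) = √(5.1) = 2.2583

Step 3 — r_{ij} = s_{ij} / (s_i · s_j):
  r[X_1,X_1] = 1 (diagonal).
  r[X_1,X_2] = -0.5 / (2.429 · 2.2583) = -0.5 / 5.4854 = -0.0912
  r[X_2,X_2] = 1 (diagonal).

R is symmetric with unit diagonal. Assembling:

R = [[1, -0.0912],
 [-0.0912, 1]]


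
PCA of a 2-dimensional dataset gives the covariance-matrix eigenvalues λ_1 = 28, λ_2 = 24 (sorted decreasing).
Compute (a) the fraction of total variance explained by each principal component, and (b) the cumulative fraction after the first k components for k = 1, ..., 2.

Step 1 — total variance = trace(Sigma) = Σ λ_i = 28 + 24 = 52.

Step 2 — fraction explained by component i = λ_i / Σ λ:
  PC1: 28/52 = 0.5385
  PC2: 24/52 = 0.4615

Step 3 — cumulative fraction after k components = (λ_1 + ... + λ_k) / Σ λ:
  k = 1: 28/52 = 0.5385
  k = 2: (28 + 24)/52 = 52/52 = 1

Summary (fraction, with percent):

explained: PC1 0.5385 (53.85%), PC2 0.4615 (46.15%);  cumulative: 0.5385, 1


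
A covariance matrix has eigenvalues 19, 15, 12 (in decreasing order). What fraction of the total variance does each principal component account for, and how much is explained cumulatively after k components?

Step 1 — total variance = trace(Sigma) = Σ λ_i = 19 + 15 + 12 = 46.

Step 2 — fraction explained by component i = λ_i / Σ λ:
  PC1: 19/46 = 0.413
  PC2: 15/46 = 0.3261
  PC3: 12/46 = 0.2609

Step 3 — cumulative fraction after k components = (λ_1 + ... + λ_k) / Σ λ:
  k = 1: 19/46 = 0.413
  k = 2: (19 + 15)/46 = 34/46 = 0.7391
  k = 3: (19 + 15 + 12)/46 = 46/46 = 1

Summary (fraction, with percent):

explained: PC1 0.413 (41.3%), PC2 0.3261 (32.61%), PC3 0.2609 (26.09%);  cumulative: 0.413, 0.7391, 1


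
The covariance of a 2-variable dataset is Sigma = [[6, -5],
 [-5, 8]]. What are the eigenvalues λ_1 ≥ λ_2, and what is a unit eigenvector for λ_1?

Step 1 — characteristic polynomial of 2×2 Sigma:
  det(Sigma - λI) = λ² - trace · λ + det = 0.
  trace = 6 + 8 = 14, det = 6·8 - (-5)² = 23.
Step 2 — discriminant:
  Δ = trace² - 4·det = 196 - 92 = 104.
Step 3 — eigenvalues:
  λ = (trace ± √Δ)/2 = (14 ± 10.198)/2,
  λ_1 = 12.099,  λ_2 = 1.901.

Step 4 — unit eigenvector for λ_1: solve (Sigma - λ_1 I)v = 0. First row:
  (6 - 12.099)·v_x + (-5)·v_y = 0, i.e. (-6.099)·v_x + (-5)·v_y = 0,
  so v ∝ (b, λ_1 - a) = (-5, 6.099); multiply by -1 so the first entry is positive: u = (5, -6.099).
  ||u|| = √((5)² + (-6.099)²) = √(62.198) ≈ 7.8866,
  v_1 = u/||u|| ≈ (0.634, -0.7733) (||v_1|| = 1).

λ_1 = 12.099,  λ_2 = 1.901;  v_1 ≈ (0.634, -0.7733)


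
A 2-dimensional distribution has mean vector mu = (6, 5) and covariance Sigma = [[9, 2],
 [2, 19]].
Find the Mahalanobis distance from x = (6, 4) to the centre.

Step 1 — centre the observation: (x - mu) = (0, -1).

Step 2 — invert Sigma. det(Sigma) = 9·19 - (2)² = 167.
  Sigma^{-1} = (1/det) · [[d, -b], [-b, a]] = [[0.1138, -0.012],
 [-0.012, 0.0539]].

Step 3 — form the quadratic (x - mu)^T · Sigma^{-1} · (x - mu):
  Sigma^{-1} · (x - mu) = (0.012, -0.0539).
  (x - mu)^T · [Sigma^{-1} · (x - mu)] = (0)·(0.012) + (-1)·(-0.0539) = 0.0539.

Step 4 — take square root: d = √(0.0539) ≈ 0.2321.

d(x, mu) = √(0.0539) ≈ 0.2321


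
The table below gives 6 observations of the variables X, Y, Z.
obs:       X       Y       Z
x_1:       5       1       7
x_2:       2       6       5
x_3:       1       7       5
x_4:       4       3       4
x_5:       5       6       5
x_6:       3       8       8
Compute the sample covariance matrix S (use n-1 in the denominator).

Step 1 — column means:
  mean(X) = (5 + 2 + 1 + 4 + 5 + 3) / 6 = 20/6 = 3.3333
  mean(Y) = (1 + 6 + 7 + 3 + 6 + 8) / 6 = 31/6 = 5.1667
  mean(Z) = (7 + 5 + 5 + 4 + 5 + 8) / 6 = 34/6 = 5.6667

Step 2 — sample covariance S[i,j] = (1/(n-1)) · Σ_k (x_{k,i} - mean_i) · (x_{k,j} - mean_j), with n-1 = 5.
  S[X,X] = ((1.6667)·(1.6667) + (-1.3333)·(-1.3333) + (-2.3333)·(-2.3333) + (0.6667)·(0.6667) + (1.6667)·(1.6667) + (-0.3333)·(-0.3333)) / 5 = 13.3333/5 = 2.6667
  S[X,Y] = ((1.6667)·(-4.1667) + (-1.3333)·(0.8333) + (-2.3333)·(1.8333) + (0.6667)·(-2.1667) + (1.6667)·(0.8333) + (-0.3333)·(2.8333)) / 5 = -13.3333/5 = -2.6667
  S[X,Z] = ((1.6667)·(1.3333) + (-1.3333)·(-0.6667) + (-2.3333)·(-0.6667) + (0.6667)·(-1.6667) + (1.6667)·(-0.6667) + (-0.3333)·(2.3333)) / 5 = 1.6667/5 = 0.3333
  S[Y,Y] = ((-4.1667)·(-4.1667) + (0.8333)·(0.8333) + (1.8333)·(1.8333) + (-2.1667)·(-2.1667) + (0.8333)·(0.8333) + (2.8333)·(2.8333)) / 5 = 34.8333/5 = 6.9667
  S[Y,Z] = ((-4.1667)·(1.3333) + (0.8333)·(-0.6667) + (1.8333)·(-0.6667) + (-2.1667)·(-1.6667) + (0.8333)·(-0.6667) + (2.8333)·(2.3333)) / 5 = 2.3333/5 = 0.4667
  S[Z,Z] = ((1.3333)·(1.3333) + (-0.6667)·(-0.6667) + (-0.6667)·(-0.6667) + (-1.6667)·(-1.6667) + (-0.6667)·(-0.6667) + (2.3333)·(2.3333)) / 5 = 11.3333/5 = 2.2667

S is symmetric (S[j,i] = S[i,j]). Assembling:

S = [[2.6667, -2.6667, 0.3333],
 [-2.6667, 6.9667, 0.4667],
 [0.3333, 0.4667, 2.2667]]


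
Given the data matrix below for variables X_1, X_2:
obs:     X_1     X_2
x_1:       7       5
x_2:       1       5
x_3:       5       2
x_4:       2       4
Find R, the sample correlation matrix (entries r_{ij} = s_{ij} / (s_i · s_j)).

Step 1 — column means:
  mean(X_1) = (7 + 1 + 5 + 2) / 4 = 15/4 = 3.75
  mean(X_2) = (5 + 5 + 2 + 4) / 4 = 16/4 = 4

Step 2 — sample variances and covariances s[i,j] = (1/(n-1)) · Σ_k (x_{k,i} - mean_i) · (x_{k,j} - mean_j), with n-1 = 3:
  s[X_1,X_1] = ((3.25)·(3.25) + (-2.75)·(-2.75) + (1.25)·(1.25) + (-1.75)·(-1.75)) / 3 = 22.75/3 = 7.5833
  s[X_1,X_2] = ((3.25)·(1) + (-2.75)·(1) + (1.25)·(-2) + (-1.75)·(0)) / 3 = -2/3 = -0.6667
  s[X_2,X_2] = ((1)·(1) + (1)·(1) + (-2)·(-2) + (0)·(0)) / 3 = 6/3 = 2
  Sample standard deviations s_i = √(s[i,i]):
  s(X_1) = √(7.5833) = 2.7538
  s(X_2) = √(2) = 1.4142

Step 3 — r_{ij} = s_{ij} / (s_i · s_j):
  r[X_1,X_1] = 1 (diagonal).
  r[X_1,X_2] = -0.6667 / (2.7538 · 1.4142) = -0.6667 / 3.8944 = -0.1712
  r[X_2,X_2] = 1 (diagonal).

R is symmetric with unit diagonal. Assembling:

R = [[1, -0.1712],
 [-0.1712, 1]]


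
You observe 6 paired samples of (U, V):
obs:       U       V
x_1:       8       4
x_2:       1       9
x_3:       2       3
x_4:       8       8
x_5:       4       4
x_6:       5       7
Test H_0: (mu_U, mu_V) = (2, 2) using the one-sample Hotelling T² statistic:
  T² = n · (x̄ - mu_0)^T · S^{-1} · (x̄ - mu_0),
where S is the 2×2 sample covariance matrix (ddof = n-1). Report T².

Step 1 — sample mean vector:
  mean(U) = (8 + 1 + 2 + 8 + 4 + 5) / 6 = 28/6 = 4.6667
  mean(V) = (4 + 9 + 3 + 8 + 4 + 7) / 6 = 35/6 = 5.8333
  x̄ = (4.6667, 5.8333),  deviation x̄ - mu_0 = (4.6667, 5.8333) - (2, 2) = (2.6667, 3.8333).

Step 2 — sample covariance matrix, S[i,j] = (1/(n-1)) · Σ_k (x_{k,i} - mean_i) · (x_{k,j} - mean_j), divisor n-1 = 5:
  S[U,U] = ((3.3333)·(3.3333) + (-3.6667)·(-3.6667) + (-2.6667)·(-2.6667) + (3.3333)·(3.3333) + (-0.6667)·(-0.6667) + (0.3333)·(0.3333)) / 5 = 43.3333/5 = 8.6667
  S[U,V] = ((3.3333)·(-1.8333) + (-3.6667)·(3.1667) + (-2.6667)·(-2.8333) + (3.3333)·(2.1667) + (-0.6667)·(-1.8333) + (0.3333)·(1.1667)) / 5 = -1.3333/5 = -0.2667
  S[V,V] = ((-1.8333)·(-1.8333) + (3.1667)·(3.1667) + (-2.8333)·(-2.8333) + (2.1667)·(2.1667) + (-1.8333)·(-1.8333) + (1.1667)·(1.1667)) / 5 = 30.8333/5 = 6.1667
  S = [[8.6667, -0.2667],
 [-0.2667, 6.1667]].

Step 3 — invert S. det(S) = 8.6667·6.1667 - (-0.2667)² = 53.3733.
  S^{-1} = (1/det) · [[d, -b], [-b, a]] = [[0.1155, 0.005],
 [0.005, 0.1624]].

Step 4 — quadratic form (x̄ - mu_0)^T · S^{-1} · (x̄ - mu_0):
  S^{-1} · (x̄ - mu_0) = (0.3273, 0.6358),
  (x̄ - mu_0)^T · [...] = (2.6667)·(0.3273) + (3.8333)·(0.6358) = 3.3098.

Step 5 — scale by n: T² = 6 · 3.3098 = 19.8589.

T² ≈ 19.8589


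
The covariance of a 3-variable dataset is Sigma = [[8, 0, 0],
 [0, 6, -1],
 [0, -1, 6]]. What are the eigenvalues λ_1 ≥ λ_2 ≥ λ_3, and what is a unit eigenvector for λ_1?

Step 1 — characteristic polynomial p(λ) = det(λI - Sigma) = λ³ - tr·λ² + c_1·λ - det, where tr = trace, c_1 = sum of the principal 2×2 minors, det = det(Sigma):
  tr = 8 + 6 + 6 = 20,
  c_1 = (8·6 - (0)²) + (8·6 - (0)²) + (6·6 - (-1)²) = 48 + 48 + 35 = 131,
  det = 8·(6·6 - (-1)²) - (0)·((0)·6 - (-1)·(0)) + (0)·((0)·(-1) - 6·(0)) = 8·(35) - (0)·(0) + (0)·(0) = 280.
  So p(λ) = λ³ - 20λ² + 131λ - 280.
Step 2 — look for an integer root (rational root theorem: any rational root is an integer divisor of 280). Testing λ = 5:
  p(5) = 125 - 500 + 655 - 280 = 0  ✓
  Dividing out (λ - 5): p(λ) = (λ - 5)(λ² - 15λ + 56).
Step 3 — remaining eigenvalues from the quadratic λ² - 15λ + 56 = 0:
  Δ = 15² - 4·56 = 225 - 224 = 1,  λ = (15 ± √1)/2 = (15 ± 1)/2 = 8 or 7.
  Sorted: λ_1 = 8,  λ_2 = 7,  λ_3 = 5  (check: sum = 20 = tr ✓).

Step 4 — unit eigenvector for λ_1 = 8: v spans the null space of (Sigma - λ_1 I), whose rows are
  r_1 = (0, 0, 0),  r_2 = (0, -2, -1),  r_3 = (0, -1, -2).
  v is orthogonal to every row, so take v ∝ r_2 × r_3 = ((-2)·(-2) - (-1)·(-1), (-1)·(0) - (0)·(-2), (0)·(-1) - (-2)·(0)) = (3, 0, 0).
  Rescale (divide by 3): u = (1, 0, 0).
  ||u|| = √((1)² + (0)² + (0)²) = √(1) = 1,  v_1 = u/||u|| ≈ (1, 0, 0) (||v_1|| = 1).

λ_1 = 8,  λ_2 = 7,  λ_3 = 5;  v_1 ≈ (1, 0, 0)


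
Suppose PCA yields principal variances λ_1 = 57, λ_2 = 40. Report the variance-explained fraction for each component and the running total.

Step 1 — total variance = trace(Sigma) = Σ λ_i = 57 + 40 = 97.

Step 2 — fraction explained by component i = λ_i / Σ λ:
  PC1: 57/97 = 0.5876
  PC2: 40/97 = 0.4124

Step 3 — cumulative fraction after k components = (λ_1 + ... + λ_k) / Σ λ:
  k = 1: 57/97 = 0.5876
  k = 2: (57 + 40)/97 = 97/97 = 1

Summary (fraction, with percent):

explained: PC1 0.5876 (58.76%), PC2 0.4124 (41.24%);  cumulative: 0.5876, 1


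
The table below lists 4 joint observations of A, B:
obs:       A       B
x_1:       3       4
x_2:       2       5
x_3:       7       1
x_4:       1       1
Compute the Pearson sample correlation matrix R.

Step 1 — column means:
  mean(A) = (3 + 2 + 7 + 1) / 4 = 13/4 = 3.25
  mean(B) = (4 + 5 + 1 + 1) / 4 = 11/4 = 2.75

Step 2 — sample variances and covariances s[i,j] = (1/(n-1)) · Σ_k (x_{k,i} - mean_i) · (x_{k,j} - mean_j), with n-1 = 3:
  s[A,A] = ((-0.25)·(-0.25) + (-1.25)·(-1.25) + (3.75)·(3.75) + (-2.25)·(-2.25)) / 3 = 20.75/3 = 6.9167
  s[A,B] = ((-0.25)·(1.25) + (-1.25)·(2.25) + (3.75)·(-1.75) + (-2.25)·(-1.75)) / 3 = -5.75/3 = -1.9167
  s[B,B] = ((1.25)·(1.25) + (2.25)·(2.25) + (-1.75)·(-1.75) + (-1.75)·(-1.75)) / 3 = 12.75/3 = 4.25
  Sample standard deviations s_i = √(s[i,i]):
  s(A) = √(6.9167) = 2.63
  s(B) = √(4.25) = 2.0616

Step 3 — r_{ij} = s_{ij} / (s_i · s_j):
  r[A,A] = 1 (diagonal).
  r[A,B] = -1.9167 / (2.63 · 2.0616) = -1.9167 / 5.4218 = -0.3535
  r[B,B] = 1 (diagonal).

R is symmetric with unit diagonal. Assembling:

R = [[1, -0.3535],
 [-0.3535, 1]]


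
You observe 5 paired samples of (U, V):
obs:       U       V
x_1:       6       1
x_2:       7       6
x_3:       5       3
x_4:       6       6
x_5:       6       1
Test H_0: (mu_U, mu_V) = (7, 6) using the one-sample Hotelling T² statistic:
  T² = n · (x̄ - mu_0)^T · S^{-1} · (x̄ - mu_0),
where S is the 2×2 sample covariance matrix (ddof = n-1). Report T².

Step 1 — sample mean vector:
  mean(U) = (6 + 7 + 5 + 6 + 6) / 5 = 30/5 = 6
  mean(V) = (1 + 6 + 3 + 6 + 1) / 5 = 17/5 = 3.4
  x̄ = (6, 3.4),  deviation x̄ - mu_0 = (6, 3.4) - (7, 6) = (-1, -2.6).

Step 2 — sample covariance matrix, S[i,j] = (1/(n-1)) · Σ_k (x_{k,i} - mean_i) · (x_{k,j} - mean_j), divisor n-1 = 4:
  S[U,U] = ((0)·(0) + (1)·(1) + (-1)·(-1) + (0)·(0) + (0)·(0)) / 4 = 2/4 = 0.5
  S[U,V] = ((0)·(-2.4) + (1)·(2.6) + (-1)·(-0.4) + (0)·(2.6) + (0)·(-2.4)) / 4 = 3/4 = 0.75
  S[V,V] = ((-2.4)·(-2.4) + (2.6)·(2.6) + (-0.4)·(-0.4) + (2.6)·(2.6) + (-2.4)·(-2.4)) / 4 = 25.2/4 = 6.3
  S = [[0.5, 0.75],
 [0.75, 6.3]].

Step 3 — invert S. det(S) = 0.5·6.3 - (0.75)² = 2.5875.
  S^{-1} = (1/det) · [[d, -b], [-b, a]] = [[2.4348, -0.2899],
 [-0.2899, 0.1932]].

Step 4 — quadratic form (x̄ - mu_0)^T · S^{-1} · (x̄ - mu_0):
  S^{-1} · (x̄ - mu_0) = (-1.6812, -0.2126),
  (x̄ - mu_0)^T · [...] = (-1)·(-1.6812) + (-2.6)·(-0.2126) = 2.2338.

Step 5 — scale by n: T² = 5 · 2.2338 = 11.1691.

T² ≈ 11.1691


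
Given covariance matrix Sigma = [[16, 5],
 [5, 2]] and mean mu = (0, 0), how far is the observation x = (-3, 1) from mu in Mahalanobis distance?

Step 1 — centre the observation: (x - mu) = (-3, 1).

Step 2 — invert Sigma. det(Sigma) = 16·2 - (5)² = 7.
  Sigma^{-1} = (1/det) · [[d, -b], [-b, a]] = [[0.2857, -0.7143],
 [-0.7143, 2.2857]].

Step 3 — form the quadratic (x - mu)^T · Sigma^{-1} · (x - mu):
  Sigma^{-1} · (x - mu) = (-1.5714, 4.4286).
  (x - mu)^T · [Sigma^{-1} · (x - mu)] = (-3)·(-1.5714) + (1)·(4.4286) = 9.1429.

Step 4 — take square root: d = √(9.1429) ≈ 3.0237.

d(x, mu) = √(9.1429) ≈ 3.0237


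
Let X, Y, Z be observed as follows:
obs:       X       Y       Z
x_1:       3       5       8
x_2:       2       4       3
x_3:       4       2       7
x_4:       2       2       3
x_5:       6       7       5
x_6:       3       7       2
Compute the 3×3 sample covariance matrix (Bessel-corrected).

Step 1 — column means:
  mean(X) = (3 + 2 + 4 + 2 + 6 + 3) / 6 = 20/6 = 3.3333
  mean(Y) = (5 + 4 + 2 + 2 + 7 + 7) / 6 = 27/6 = 4.5
  mean(Z) = (8 + 3 + 7 + 3 + 5 + 2) / 6 = 28/6 = 4.6667

Step 2 — sample covariance S[i,j] = (1/(n-1)) · Σ_k (x_{k,i} - mean_i) · (x_{k,j} - mean_j), with n-1 = 5.
  S[X,X] = ((-0.3333)·(-0.3333) + (-1.3333)·(-1.3333) + (0.6667)·(0.6667) + (-1.3333)·(-1.3333) + (2.6667)·(2.6667) + (-0.3333)·(-0.3333)) / 5 = 11.3333/5 = 2.2667
  S[X,Y] = ((-0.3333)·(0.5) + (-1.3333)·(-0.5) + (0.6667)·(-2.5) + (-1.3333)·(-2.5) + (2.6667)·(2.5) + (-0.3333)·(2.5)) / 5 = 8/5 = 1.6
  S[X,Z] = ((-0.3333)·(3.3333) + (-1.3333)·(-1.6667) + (0.6667)·(2.3333) + (-1.3333)·(-1.6667) + (2.6667)·(0.3333) + (-0.3333)·(-2.6667)) / 5 = 6.6667/5 = 1.3333
  S[Y,Y] = ((0.5)·(0.5) + (-0.5)·(-0.5) + (-2.5)·(-2.5) + (-2.5)·(-2.5) + (2.5)·(2.5) + (2.5)·(2.5)) / 5 = 25.5/5 = 5.1
  S[Y,Z] = ((0.5)·(3.3333) + (-0.5)·(-1.6667) + (-2.5)·(2.3333) + (-2.5)·(-1.6667) + (2.5)·(0.3333) + (2.5)·(-2.6667)) / 5 = -5/5 = -1
  S[Z,Z] = ((3.3333)·(3.3333) + (-1.6667)·(-1.6667) + (2.3333)·(2.3333) + (-1.6667)·(-1.6667) + (0.3333)·(0.3333) + (-2.6667)·(-2.6667)) / 5 = 29.3333/5 = 5.8667

S is symmetric (S[j,i] = S[i,j]). Assembling:

S = [[2.2667, 1.6, 1.3333],
 [1.6, 5.1, -1],
 [1.3333, -1, 5.8667]]


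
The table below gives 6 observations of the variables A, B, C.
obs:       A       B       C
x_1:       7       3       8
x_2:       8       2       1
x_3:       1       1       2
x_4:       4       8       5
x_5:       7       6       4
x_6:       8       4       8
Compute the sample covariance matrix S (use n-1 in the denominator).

Step 1 — column means:
  mean(A) = (7 + 8 + 1 + 4 + 7 + 8) / 6 = 35/6 = 5.8333
  mean(B) = (3 + 2 + 1 + 8 + 6 + 4) / 6 = 24/6 = 4
  mean(C) = (8 + 1 + 2 + 5 + 4 + 8) / 6 = 28/6 = 4.6667

Step 2 — sample covariance S[i,j] = (1/(n-1)) · Σ_k (x_{k,i} - mean_i) · (x_{k,j} - mean_j), with n-1 = 5.
  S[A,A] = ((1.1667)·(1.1667) + (2.1667)·(2.1667) + (-4.8333)·(-4.8333) + (-1.8333)·(-1.8333) + (1.1667)·(1.1667) + (2.1667)·(2.1667)) / 5 = 38.8333/5 = 7.7667
  S[A,B] = ((1.1667)·(-1) + (2.1667)·(-2) + (-4.8333)·(-3) + (-1.8333)·(4) + (1.1667)·(2) + (2.1667)·(0)) / 5 = 4/5 = 0.8
  S[A,C] = ((1.1667)·(3.3333) + (2.1667)·(-3.6667) + (-4.8333)·(-2.6667) + (-1.8333)·(0.3333) + (1.1667)·(-0.6667) + (2.1667)·(3.3333)) / 5 = 14.6667/5 = 2.9333
  S[B,B] = ((-1)·(-1) + (-2)·(-2) + (-3)·(-3) + (4)·(4) + (2)·(2) + (0)·(0)) / 5 = 34/5 = 6.8
  S[B,C] = ((-1)·(3.3333) + (-2)·(-3.6667) + (-3)·(-2.6667) + (4)·(0.3333) + (2)·(-0.6667) + (0)·(3.3333)) / 5 = 12/5 = 2.4
  S[C,C] = ((3.3333)·(3.3333) + (-3.6667)·(-3.6667) + (-2.6667)·(-2.6667) + (0.3333)·(0.3333) + (-0.6667)·(-0.6667) + (3.3333)·(3.3333)) / 5 = 43.3333/5 = 8.6667

S is symmetric (S[j,i] = S[i,j]). Assembling:

S = [[7.7667, 0.8, 2.9333],
 [0.8, 6.8, 2.4],
 [2.9333, 2.4, 8.6667]]


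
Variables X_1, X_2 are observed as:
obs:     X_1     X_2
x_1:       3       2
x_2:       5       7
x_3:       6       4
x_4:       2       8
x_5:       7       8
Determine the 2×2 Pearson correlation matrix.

Step 1 — column means:
  mean(X_1) = (3 + 5 + 6 + 2 + 7) / 5 = 23/5 = 4.6
  mean(X_2) = (2 + 7 + 4 + 8 + 8) / 5 = 29/5 = 5.8

Step 2 — sample variances and covariances s[i,j] = (1/(n-1)) · Σ_k (x_{k,i} - mean_i) · (x_{k,j} - mean_j), with n-1 = 4:
  s[X_1,X_1] = ((-1.6)·(-1.6) + (0.4)·(0.4) + (1.4)·(1.4) + (-2.6)·(-2.6) + (2.4)·(2.4)) / 4 = 17.2/4 = 4.3
  s[X_1,X_2] = ((-1.6)·(-3.8) + (0.4)·(1.2) + (1.4)·(-1.8) + (-2.6)·(2.2) + (2.4)·(2.2)) / 4 = 3.6/4 = 0.9
  s[X_2,X_2] = ((-3.8)·(-3.8) + (1.2)·(1.2) + (-1.8)·(-1.8) + (2.2)·(2.2) + (2.2)·(2.2)) / 4 = 28.8/4 = 7.2
  Sample standard deviations s_i = √(s[i,i]):
  s(X_1) = √(4.3) = 2.0736
  s(X_2) = √(7.2) = 2.6833

Step 3 — r_{ij} = s_{ij} / (s_i · s_j):
  r[X_1,X_1] = 1 (diagonal).
  r[X_1,X_2] = 0.9 / (2.0736 · 2.6833) = 0.9 / 5.5642 = 0.1617
  r[X_2,X_2] = 1 (diagonal).

R is symmetric with unit diagonal. Assembling:

R = [[1, 0.1617],
 [0.1617, 1]]


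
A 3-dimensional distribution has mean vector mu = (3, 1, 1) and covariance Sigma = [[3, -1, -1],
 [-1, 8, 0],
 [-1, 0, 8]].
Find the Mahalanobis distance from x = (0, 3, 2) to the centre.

Step 1 — centre the observation: (x - mu) = (-3, 2, 1).

Step 2 — invert Sigma (cofactor / det for 3×3, or solve directly):
  Sigma^{-1} = [[0.3636, 0.0455, 0.0455],
 [0.0455, 0.1307, 0.0057],
 [0.0455, 0.0057, 0.1307]].

Step 3 — form the quadratic (x - mu)^T · Sigma^{-1} · (x - mu):
  Sigma^{-1} · (x - mu) = (-0.9545, 0.1307, 0.0057).
  (x - mu)^T · [Sigma^{-1} · (x - mu)] = (-3)·(-0.9545) + (2)·(0.1307) + (1)·(0.0057) = 3.1307.

Step 4 — take square root: d = √(3.1307) ≈ 1.7694.

d(x, mu) = √(3.1307) ≈ 1.7694


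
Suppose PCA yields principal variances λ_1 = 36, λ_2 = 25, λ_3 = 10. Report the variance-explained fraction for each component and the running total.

Step 1 — total variance = trace(Sigma) = Σ λ_i = 36 + 25 + 10 = 71.

Step 2 — fraction explained by component i = λ_i / Σ λ:
  PC1: 36/71 = 0.507
  PC2: 25/71 = 0.3521
  PC3: 10/71 = 0.1408

Step 3 — cumulative fraction after k components = (λ_1 + ... + λ_k) / Σ λ:
  k = 1: 36/71 = 0.507
  k = 2: (36 + 25)/71 = 61/71 = 0.8592
  k = 3: (36 + 25 + 10)/71 = 71/71 = 1

Summary (fraction, with percent):

explained: PC1 0.507 (50.7%), PC2 0.3521 (35.21%), PC3 0.1408 (14.08%);  cumulative: 0.507, 0.8592, 1


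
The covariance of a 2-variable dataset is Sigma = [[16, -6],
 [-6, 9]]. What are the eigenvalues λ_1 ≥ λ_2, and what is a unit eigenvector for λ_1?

Step 1 — characteristic polynomial of 2×2 Sigma:
  det(Sigma - λI) = λ² - trace · λ + det = 0.
  trace = 16 + 9 = 25, det = 16·9 - (-6)² = 108.
Step 2 — discriminant:
  Δ = trace² - 4·det = 625 - 432 = 193.
Step 3 — eigenvalues:
  λ = (trace ± √Δ)/2 = (25 ± 13.8924)/2,
  λ_1 = 19.4462,  λ_2 = 5.5538.

Step 4 — unit eigenvector for λ_1: solve (Sigma - λ_1 I)v = 0. First row:
  (16 - 19.4462)·v_x + (-6)·v_y = 0, i.e. (-3.4462)·v_x + (-6)·v_y = 0,
  so v ∝ (b, λ_1 - a) = (-6, 3.4462); multiply by -1 so the first entry is positive: u = (6, -3.4462).
  ||u|| = √((6)² + (-3.4462)²) = √(47.8764) ≈ 6.9193,
  v_1 = u/||u|| ≈ (0.8671, -0.4981) (||v_1|| = 1).

λ_1 = 19.4462,  λ_2 = 5.5538;  v_1 ≈ (0.8671, -0.4981)


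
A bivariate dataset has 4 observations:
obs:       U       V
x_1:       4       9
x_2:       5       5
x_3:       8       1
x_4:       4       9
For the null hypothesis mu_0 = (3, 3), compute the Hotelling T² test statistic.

Step 1 — sample mean vector:
  mean(U) = (4 + 5 + 8 + 4) / 4 = 21/4 = 5.25
  mean(V) = (9 + 5 + 1 + 9) / 4 = 24/4 = 6
  x̄ = (5.25, 6),  deviation x̄ - mu_0 = (5.25, 6) - (3, 3) = (2.25, 3).

Step 2 — sample covariance matrix, S[i,j] = (1/(n-1)) · Σ_k (x_{k,i} - mean_i) · (x_{k,j} - mean_j), divisor n-1 = 3:
  S[U,U] = ((-1.25)·(-1.25) + (-0.25)·(-0.25) + (2.75)·(2.75) + (-1.25)·(-1.25)) / 3 = 10.75/3 = 3.5833
  S[U,V] = ((-1.25)·(3) + (-0.25)·(-1) + (2.75)·(-5) + (-1.25)·(3)) / 3 = -21/3 = -7
  S[V,V] = ((3)·(3) + (-1)·(-1) + (-5)·(-5) + (3)·(3)) / 3 = 44/3 = 14.6667
  S = [[3.5833, -7],
 [-7, 14.6667]].

Step 3 — invert S. det(S) = 3.5833·14.6667 - (-7)² = 3.5556.
  S^{-1} = (1/det) · [[d, -b], [-b, a]] = [[4.125, 1.9688],
 [1.9688, 1.0078]].

Step 4 — quadratic form (x̄ - mu_0)^T · S^{-1} · (x̄ - mu_0):
  S^{-1} · (x̄ - mu_0) = (15.1875, 7.4531),
  (x̄ - mu_0)^T · [...] = (2.25)·(15.1875) + (3)·(7.4531) = 56.5313.

Step 5 — scale by n: T² = 4 · 56.5313 = 226.125.

T² ≈ 226.125


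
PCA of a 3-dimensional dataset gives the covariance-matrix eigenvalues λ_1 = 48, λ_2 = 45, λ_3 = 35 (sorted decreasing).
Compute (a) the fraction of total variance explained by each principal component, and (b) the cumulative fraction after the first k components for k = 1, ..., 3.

Step 1 — total variance = trace(Sigma) = Σ λ_i = 48 + 45 + 35 = 128.

Step 2 — fraction explained by component i = λ_i / Σ λ:
  PC1: 48/128 = 0.375
  PC2: 45/128 = 0.3516
  PC3: 35/128 = 0.2734

Step 3 — cumulative fraction after k components = (λ_1 + ... + λ_k) / Σ λ:
  k = 1: 48/128 = 0.375
  k = 2: (48 + 45)/128 = 93/128 = 0.7266
  k = 3: (48 + 45 + 35)/128 = 128/128 = 1

Summary (fraction, with percent):

explained: PC1 0.375 (37.5%), PC2 0.3516 (35.16%), PC3 0.2734 (27.34%);  cumulative: 0.375, 0.7266, 1


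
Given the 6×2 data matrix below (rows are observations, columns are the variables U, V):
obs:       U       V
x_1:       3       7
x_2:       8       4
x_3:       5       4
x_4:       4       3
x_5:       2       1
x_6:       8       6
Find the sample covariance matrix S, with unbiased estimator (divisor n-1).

Step 1 — column means:
  mean(U) = (3 + 8 + 5 + 4 + 2 + 8) / 6 = 30/6 = 5
  mean(V) = (7 + 4 + 4 + 3 + 1 + 6) / 6 = 25/6 = 4.1667

Step 2 — sample covariance S[i,j] = (1/(n-1)) · Σ_k (x_{k,i} - mean_i) · (x_{k,j} - mean_j), with n-1 = 5.
  S[U,U] = ((-2)·(-2) + (3)·(3) + (0)·(0) + (-1)·(-1) + (-3)·(-3) + (3)·(3)) / 5 = 32/5 = 6.4
  S[U,V] = ((-2)·(2.8333) + (3)·(-0.1667) + (0)·(-0.1667) + (-1)·(-1.1667) + (-3)·(-3.1667) + (3)·(1.8333)) / 5 = 10/5 = 2
  S[V,V] = ((2.8333)·(2.8333) + (-0.1667)·(-0.1667) + (-0.1667)·(-0.1667) + (-1.1667)·(-1.1667) + (-3.1667)·(-3.1667) + (1.8333)·(1.8333)) / 5 = 22.8333/5 = 4.5667

S is symmetric (S[j,i] = S[i,j]). Assembling:

S = [[6.4, 2],
 [2, 4.5667]]


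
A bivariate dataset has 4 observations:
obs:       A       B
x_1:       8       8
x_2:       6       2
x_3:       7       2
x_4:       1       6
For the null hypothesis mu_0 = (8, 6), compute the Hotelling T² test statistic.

Step 1 — sample mean vector:
  mean(A) = (8 + 6 + 7 + 1) / 4 = 22/4 = 5.5
  mean(B) = (8 + 2 + 2 + 6) / 4 = 18/4 = 4.5
  x̄ = (5.5, 4.5),  deviation x̄ - mu_0 = (5.5, 4.5) - (8, 6) = (-2.5, -1.5).

Step 2 — sample covariance matrix, S[i,j] = (1/(n-1)) · Σ_k (x_{k,i} - mean_i) · (x_{k,j} - mean_j), divisor n-1 = 3:
  S[A,A] = ((2.5)·(2.5) + (0.5)·(0.5) + (1.5)·(1.5) + (-4.5)·(-4.5)) / 3 = 29/3 = 9.6667
  S[A,B] = ((2.5)·(3.5) + (0.5)·(-2.5) + (1.5)·(-2.5) + (-4.5)·(1.5)) / 3 = -3/3 = -1
  S[B,B] = ((3.5)·(3.5) + (-2.5)·(-2.5) + (-2.5)·(-2.5) + (1.5)·(1.5)) / 3 = 27/3 = 9
  S = [[9.6667, -1],
 [-1, 9]].

Step 3 — invert S. det(S) = 9.6667·9 - (-1)² = 86.
  S^{-1} = (1/det) · [[d, -b], [-b, a]] = [[0.1047, 0.0116],
 [0.0116, 0.1124]].

Step 4 — quadratic form (x̄ - mu_0)^T · S^{-1} · (x̄ - mu_0):
  S^{-1} · (x̄ - mu_0) = (-0.2791, -0.1977),
  (x̄ - mu_0)^T · [...] = (-2.5)·(-0.2791) + (-1.5)·(-0.1977) = 0.9942.

Step 5 — scale by n: T² = 4 · 0.9942 = 3.9767.

T² ≈ 3.9767


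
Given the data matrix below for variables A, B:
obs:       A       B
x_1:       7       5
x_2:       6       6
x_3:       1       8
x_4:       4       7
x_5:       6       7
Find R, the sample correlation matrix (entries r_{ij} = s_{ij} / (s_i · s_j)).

Step 1 — column means:
  mean(A) = (7 + 6 + 1 + 4 + 6) / 5 = 24/5 = 4.8
  mean(B) = (5 + 6 + 8 + 7 + 7) / 5 = 33/5 = 6.6

Step 2 — sample variances and covariances s[i,j] = (1/(n-1)) · Σ_k (x_{k,i} - mean_i) · (x_{k,j} - mean_j), with n-1 = 4:
  s[A,A] = ((2.2)·(2.2) + (1.2)·(1.2) + (-3.8)·(-3.8) + (-0.8)·(-0.8) + (1.2)·(1.2)) / 4 = 22.8/4 = 5.7
  s[A,B] = ((2.2)·(-1.6) + (1.2)·(-0.6) + (-3.8)·(1.4) + (-0.8)·(0.4) + (1.2)·(0.4)) / 4 = -9.4/4 = -2.35
  s[B,B] = ((-1.6)·(-1.6) + (-0.6)·(-0.6) + (1.4)·(1.4) + (0.4)·(0.4) + (0.4)·(0.4)) / 4 = 5.2/4 = 1.3
  Sample standard deviations s_i = √(s[i,i]):
  s(A) = √(5.7) = 2.3875
  s(B) = √(1.3) = 1.1402

Step 3 — r_{ij} = s_{ij} / (s_i · s_j):
  r[A,A] = 1 (diagonal).
  r[A,B] = -2.35 / (2.3875 · 1.1402) = -2.35 / 2.7221 = -0.8633
  r[B,B] = 1 (diagonal).

R is symmetric with unit diagonal. Assembling:

R = [[1, -0.8633],
 [-0.8633, 1]]
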